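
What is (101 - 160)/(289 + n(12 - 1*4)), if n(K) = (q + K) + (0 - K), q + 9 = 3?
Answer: -59/283 ≈ -0.20848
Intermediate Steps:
q = -6 (q = -9 + 3 = -6)
n(K) = -6 (n(K) = (-6 + K) + (0 - K) = (-6 + K) - K = -6)
(101 - 160)/(289 + n(12 - 1*4)) = (101 - 160)/(289 - 6) = -59/283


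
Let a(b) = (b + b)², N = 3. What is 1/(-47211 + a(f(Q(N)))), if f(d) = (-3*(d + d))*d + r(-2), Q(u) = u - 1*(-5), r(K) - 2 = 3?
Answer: 1/527353 ≈ 1.8963e-6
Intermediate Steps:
r(K) = 5 (r(K) = 2 + 3 = 5)
Q(u) = 5 + u (Q(u) = u + 5 = 5 + u)
f(d) = 5 - 6*d² (f(d) = (-3*(d + d))*d + 5 = (-6*d)*d + 5 = -6*d² + 5 = 5 - 6*d²)
a(b) = 4*b² (a(b) = (2*b)² = 4*b²)
1/(-47211 + a(f(Q(N)))) = 1/(-47211 + 4*(5 - 6*(5 + 3)²)²) = 1/(-47211 + 4*(5 - 6*8²)²) = 1/(-47211 + 4*(5 - 6*64)²) = 1/(-47211 + 4*(5 - 384)²) = 1/(-47211 + 4*(-379)²) = 1/(-47211 + 4*143641) = 1/(-47211 + 574564) = 1/527353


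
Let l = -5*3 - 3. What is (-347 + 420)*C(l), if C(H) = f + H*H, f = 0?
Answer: 23652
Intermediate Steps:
l = -18 (l = -15 - 3 = -18)
C(H) = H² (C(H) = 0 + H*H = 0 + H² = H²)
(-347 + 420)*C(l) = (-347 + 420)*(-18)² = 73*324 = 23652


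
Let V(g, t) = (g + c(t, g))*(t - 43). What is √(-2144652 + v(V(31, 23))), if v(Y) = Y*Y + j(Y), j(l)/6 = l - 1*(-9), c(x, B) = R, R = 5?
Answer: I*√1630518 ≈ 1276.9*I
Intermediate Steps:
c(x, B) = 5
j(l) = 54 + 6*l (j(l) = 6*(l - 1*(-9)) = 6*(l + 9) = 6*(9 + l) = 54 + 6*l)
V(g, t) = (-43 + t)*(5 + g) (V(g, t) = (g + 5)*(t - 43) = (5 + g)*(-43 + t) = (-43 + t)*(5 + g))
v(Y) = 54 + Y² + 6*Y (v(Y) = Y*Y + (54 + 6*Y) = Y² + (54 + 6*Y) = 54 + Y² + 6*Y)
√(-2144652 + v(V(31, 23))) = √(-2144652 + (54 + (-215 - 43*31 + 5*23 + 31*23)² + 6*(-215 - 43*31 + 5*23 + 31*23))) = √(-2144652 + (54 + (-215 - 1333 + 115 + 713)² + 6*(-215 - 1333 + 115 + 713))) = √(-2144652 + (54 + (-720)² + 6*(-720))) = √(-2144652 + (54 + 518400 - 4320)) = √(-2144652 + 514134) = √(-1630518) = I*√1630518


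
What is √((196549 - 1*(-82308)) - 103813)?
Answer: 2*√43761 ≈ 418.38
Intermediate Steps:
√((196549 - 1*(-82308)) - 103813) = √((196549 + 82308) - 103813) = √(278857 - 103813) = √175044 = 2*√43761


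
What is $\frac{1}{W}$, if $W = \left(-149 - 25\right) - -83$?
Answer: $- \frac{1}{91} \approx -0.010989$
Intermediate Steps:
$W = -91$ ($W = -174 + 83 = -91$)
$\frac{1}{W} = \frac{1}{-91} = - \frac{1}{91}$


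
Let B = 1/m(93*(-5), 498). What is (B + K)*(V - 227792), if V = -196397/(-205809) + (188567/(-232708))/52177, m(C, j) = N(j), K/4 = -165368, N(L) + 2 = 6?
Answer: 1506130911635534218571059213/9995735888322576 ≈ 1.5068e+11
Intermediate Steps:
N(L) = 4 (N(L) = -2 + 6 = 4)
K = -661472 (K = 4*(-165368) = -661472)
m(C, j) = 4
V = 2384614609260749/2498933972080644 (V = -196397*(-1/205809) + (188567*(-1/232708))*(1/52177) = 196397/205809 - 188567/232708*1/52177 = 196397/205809 - 188567/12142005316 = 2384614609260749/2498933972080644 ≈ 0.95425)
B = 1/4 ≈ 0.25000
(B + K)*(V - 227792) = (1/4 - 661472)*(2384614609260749/2498933972080644 - 227792) = -2645887/4*(-569234782753584797299/2498933972080644) = 1506130911635534218571059213/9995735888322576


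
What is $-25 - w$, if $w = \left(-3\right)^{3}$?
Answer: $2$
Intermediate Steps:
$w = -27$
$-25 - w = -25 - -27 = -25 + 27 = 2$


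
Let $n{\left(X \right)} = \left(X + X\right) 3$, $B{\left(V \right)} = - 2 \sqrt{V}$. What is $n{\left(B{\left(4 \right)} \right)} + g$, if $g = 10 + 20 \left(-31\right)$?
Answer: $-634$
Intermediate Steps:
$n{\left(X \right)} = 6 X$ ($n{\left(X \right)} = 2 X 3 = 6 X$)
$g = -610$ ($g = 10 - 620 = -610$)
$n{\left(B{\left(4 \right)} \right)} + g = 6 \left(- 2 \sqrt{4}\right) - 610 = 6 \left(\left(-2\right) 2\right) - 610 = 6 \left(-4\right) - 610 = -24 - 610 = -634$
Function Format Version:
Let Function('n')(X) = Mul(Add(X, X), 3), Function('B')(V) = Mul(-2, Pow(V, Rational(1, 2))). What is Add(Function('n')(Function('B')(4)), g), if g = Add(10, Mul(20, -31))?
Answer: -634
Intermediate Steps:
Function('n')(X) = Mul(6, X) (Function('n')(X) = Mul(Mul(2, X), 3) = Mul(6, X))
g = -610 (g = Add(10, -620) = -610)
Add(Function('n')(Function('B')(4)), g) = Add(Mul(6, Mul(-2, Pow(4, Rational(1, 2)))), -610) = Add(Mul(6, Mul(-2, 2)), -610) = Add(Mul(6, -4), -610) = Add(-24, -610) = -634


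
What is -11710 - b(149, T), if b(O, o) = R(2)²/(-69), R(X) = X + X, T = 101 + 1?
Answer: -807974/69 ≈ -11710.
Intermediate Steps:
T = 102
R(X) = 2*X
b(O, o) = -16/69 (b(O, o) = (2*2)²/(-69) = 4²*(-1/69) = 16*(-1/69) = -16/69)
-11710 - b(149, T) = -11710 - 1*(-16/69) = -11710 + 16/69 = -807974/69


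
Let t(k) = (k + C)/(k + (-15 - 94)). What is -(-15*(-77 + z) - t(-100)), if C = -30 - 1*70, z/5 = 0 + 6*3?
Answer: 40955/209 ≈ 195.96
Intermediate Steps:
z = 90 (z = 5*(0 + 6*3) = 5*(0 + 18) = 5*18 = 90)
C = -100 (C = -30 - 70 = -100)
t(k) = (-100 + k)/(-109 + k) (t(k) = (k - 100)/(k + (-15 - 94)) = (-100 + k)/(k - 109) = (-100 + k)/(-109 + k))
-(-15*(-77 + z) - t(-100)) = -(-15*(-77 + 90) - (-100 - 100)/(-109 - 100)) = -(-15*13 - (-200)/(-209)) = -(-195 - (-1)*(-200)/209) = -(-195 - 1*200/209) = -(-195 - 200/209) = -1*(-40955/209) = 40955/209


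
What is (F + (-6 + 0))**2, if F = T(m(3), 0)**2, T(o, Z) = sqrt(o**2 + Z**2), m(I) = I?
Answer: 9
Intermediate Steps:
T(o, Z) = sqrt(Z**2 + o**2)
F = 9 (F = (sqrt(0**2 + 3**2))**2 = (sqrt(0 + 9))**2 = (sqrt(9))**2 = 3**2 = 9)
(F + (-6 + 0))**2 = (9 + (-6 + 0))**2 = (9 - 6)**2 = 3**2 = 9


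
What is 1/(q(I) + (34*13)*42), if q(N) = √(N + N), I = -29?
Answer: 9282/172311077 - I*√58/344622154 ≈ 5.3868e-5 - 2.2099e-8*I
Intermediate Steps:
q(N) = √2*√N (q(N) = √(2*N) = √2*√N)
1/(q(I) + (34*13)*42) = 1/(√2*√(-29) + (34*13)*42) = 1/(√2*(I*√29) + 442*42) = 1/(I*√58 + 18564) = 1/(18564 + I*√58)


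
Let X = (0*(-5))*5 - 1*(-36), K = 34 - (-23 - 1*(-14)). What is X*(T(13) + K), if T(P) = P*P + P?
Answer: 8100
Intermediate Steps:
K = 43 (K = 34 - (-23 + 14) = 34 - 1*(-9) = 34 + 9 = 43)
T(P) = P + P**2 (T(P) = P**2 + P = P + P**2)
X = 36 (X = 0*5 + 36 = 0 + 36 = 36)
X*(T(13) + K) = 36*(13*(1 + 13) + 43) = 36*(13*14 + 43) = 36*(182 + 43) = 36*225 = 8100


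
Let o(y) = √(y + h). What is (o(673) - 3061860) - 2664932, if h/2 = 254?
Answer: -5726792 + √1181 ≈ -5.7268e+6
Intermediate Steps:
h = 508 (h = 2*254 = 508)
o(y) = √(508 + y) (o(y) = √(y + 508) = √(508 + y))
(o(673) - 3061860) - 2664932 = (√(508 + 673) - 3061860) - 2664932 = (√1181 - 3061860) - 2664932 = (-3061860 + √1181) - 2664932 = -5726792 + √1181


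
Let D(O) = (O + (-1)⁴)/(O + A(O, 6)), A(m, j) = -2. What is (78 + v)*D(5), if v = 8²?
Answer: 284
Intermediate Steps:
v = 64
D(O) = (1 + O)/(-2 + O) (D(O) = (O + (-1)⁴)/(O - 2) = (O + 1)/(-2 + O) = (1 + O)/(-2 + O))
(78 + v)*D(5) = (78 + 64)*((1 + 5)/(-2 + 5)) = 142*(6/3) = 142*((⅓)*6) = 142*2 = 284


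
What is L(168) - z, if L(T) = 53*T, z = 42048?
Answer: -33144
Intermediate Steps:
L(168) - z = 53*168 - 1*42048 = 8904 - 42048 = -33144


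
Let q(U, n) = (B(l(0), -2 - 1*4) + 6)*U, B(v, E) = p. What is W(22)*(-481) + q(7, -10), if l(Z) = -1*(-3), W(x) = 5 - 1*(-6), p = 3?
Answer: -5228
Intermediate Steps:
W(x) = 11 (W(x) = 5 + 6 = 11)
l(Z) = 3
B(v, E) = 3
q(U, n) = 9*U (q(U, n) = (3 + 6)*U = 9*U)
W(22)*(-481) + q(7, -10) = 11*(-481) + 9*7 = -5291 + 63 = -5228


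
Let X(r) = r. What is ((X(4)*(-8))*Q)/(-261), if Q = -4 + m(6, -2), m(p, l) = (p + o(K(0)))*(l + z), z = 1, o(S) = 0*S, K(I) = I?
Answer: -320/261 ≈ -1.2261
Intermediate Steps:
o(S) = 0
m(p, l) = p*(1 + l) (m(p, l) = (p + 0)*(l + 1) = p*(1 + l))
Q = -10 (Q = -4 + 6*(1 - 2) = -4 + 6*(-1) = -4 - 6 = -10)
((X(4)*(-8))*Q)/(-261) = ((4*(-8))*(-10))/(-261) = -32*(-10)*(-1/261) = 320*(-1/261) = -320/261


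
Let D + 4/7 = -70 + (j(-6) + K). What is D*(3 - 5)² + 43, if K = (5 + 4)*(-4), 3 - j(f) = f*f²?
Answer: 3449/7 ≈ 492.71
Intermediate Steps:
j(f) = 3 - f³ (j(f) = 3 - f*f² = 3 - f³)
K = -36 (K = 9*(-4) = -36)
D = 787/7 (D = -4/7 + (-70 + ((3 - 1*(-6)³) - 36)) = -4/7 + (-70 + ((3 - 1*(-216)) - 36)) = -4/7 + (-70 + ((3 + 216) - 36)) = -4/7 + (-70 + (219 - 36)) = -4/7 + (-70 + 183) = -4/7 + 113 = 787/7 ≈ 112.43)
D*(3 - 5)² + 43 = 787*(3 - 5)²/7 + 43 = (787/7)*(-2)² + 43 = (787/7)*4 + 43 = 3148/7 + 43 = 3449/7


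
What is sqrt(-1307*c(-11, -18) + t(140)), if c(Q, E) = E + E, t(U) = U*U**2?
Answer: 2*sqrt(697763) ≈ 1670.6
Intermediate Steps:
t(U) = U**3
c(Q, E) = 2*E
sqrt(-1307*c(-11, -18) + t(140)) = sqrt(-2614*(-18) + 140**3) = sqrt(-1307*(-36) + 2744000) = sqrt(47052 + 2744000) = sqrt(2791052) = 2*sqrt(697763)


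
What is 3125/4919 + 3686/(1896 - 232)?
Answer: 11665717/4092608 ≈ 2.8504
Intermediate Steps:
3125/4919 + 3686/(1896 - 232) = 3125*(1/4919) + 3686/1664 = 3125/4919 + 3686*(1/1664) = 3125/4919 + 1843/832 = 11665717/4092608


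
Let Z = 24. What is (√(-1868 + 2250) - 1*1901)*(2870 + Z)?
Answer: -5501494 + 2894*√382 ≈ -5.4449e+6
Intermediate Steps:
(√(-1868 + 2250) - 1*1901)*(2870 + Z) = (√(-1868 + 2250) - 1*1901)*(2870 + 24) = (√382 - 1901)*2894 = (-1901 + √382)*2894 = -5501494 + 2894*√382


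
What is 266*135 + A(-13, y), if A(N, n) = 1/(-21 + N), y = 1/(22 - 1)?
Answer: 1220939/34 ≈ 35910.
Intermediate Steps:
y = 1/21 ≈ 0.047619
266*135 + A(-13, y) = 266*135 + 1/(-21 - 13) = 35910 + 1/(-34) = 35910 - 1/34 = 1220939/34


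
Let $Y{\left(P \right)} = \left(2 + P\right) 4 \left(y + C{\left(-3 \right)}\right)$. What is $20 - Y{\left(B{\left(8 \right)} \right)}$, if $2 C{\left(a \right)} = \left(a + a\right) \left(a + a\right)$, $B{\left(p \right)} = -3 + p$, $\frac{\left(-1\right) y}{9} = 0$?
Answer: $-484$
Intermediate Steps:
$y = 0$ ($y = \left(-9\right) 0 = 0$)
$C{\left(a \right)} = 2 a^{2}$ ($C{\left(a \right)} = \frac{\left(a + a\right) \left(a + a\right)}{2} = \frac{2 a 2 a}{2} = \frac{4 a^{2}}{2} = 2 a^{2}$)
$Y{\left(P \right)} = 144 + 72 P$ ($Y{\left(P \right)} = \left(2 + P\right) 4 \left(0 + 2 \left(-3\right)^{2}\right) = \left(8 + 4 P\right) \left(0 + 2 \cdot 9\right) = \left(8 + 4 P\right) \left(0 + 18\right) = \left(8 + 4 P\right) 18 = 144 + 72 P$)
$20 - Y{\left(B{\left(8 \right)} \right)} = 20 - \left(144 + 72 \left(-3 + 8\right)\right) = 20 - \left(144 + 72 \cdot 5\right) = 20 - \left(144 + 360\right) = 20 - 504 = -484$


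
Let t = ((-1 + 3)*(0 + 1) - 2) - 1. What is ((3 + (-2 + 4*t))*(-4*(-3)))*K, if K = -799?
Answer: 28764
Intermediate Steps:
t = -1 (t = (2*1 - 2) - 1 = (2 - 2) - 1 = 0 - 1 = -1)
((3 + (-2 + 4*t))*(-4*(-3)))*K = ((3 + (-2 + 4*(-1)))*(-4*(-3)))*(-799) = ((3 + (-2 - 4))*12)*(-799) = ((3 - 6)*12)*(-799) = -3*12*(-799) = -36*(-799) = 28764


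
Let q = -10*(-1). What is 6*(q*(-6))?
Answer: -360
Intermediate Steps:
q = 10
6*(q*(-6)) = 6*(10*(-6)) = 6*(-60) = -360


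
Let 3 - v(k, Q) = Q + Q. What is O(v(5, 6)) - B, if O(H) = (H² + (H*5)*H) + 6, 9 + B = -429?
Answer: 930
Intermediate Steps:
B = -438 (B = -9 - 429 = -438)
v(k, Q) = 3 - 2*Q (v(k, Q) = 3 - (Q + Q) = 3 - 2*Q)
O(H) = 6 + 6*H² (O(H) = (H² + (5*H)*H) + 6 = (H² + 5*H²) + 6 = 6*H² + 6 = 6 + 6*H²)
O(v(5, 6)) - B = (6 + 6*(3 - 2*6)²) - 1*(-438) = (6 + 6*(3 - 12)²) + 438 = (6 + 6*(-9)²) + 438 = (6 + 6*81) + 438 = (6 + 486) + 438 = 492 + 438 = 930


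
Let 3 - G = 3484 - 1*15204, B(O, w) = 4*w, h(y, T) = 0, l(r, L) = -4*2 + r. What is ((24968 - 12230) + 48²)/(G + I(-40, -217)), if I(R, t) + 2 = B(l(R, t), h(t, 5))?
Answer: 5014/3907 ≈ 1.2833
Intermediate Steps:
l(r, L) = -8 + r
G = 11723 (G = 3 - (3484 - 1*15204) = 3 - (3484 - 15204) = 3 - 1*(-11720) = 3 + 11720 = 11723)
I(R, t) = -2 (I(R, t) = -2 + 4*0 = -2 + 0 = -2)
((24968 - 12230) + 48²)/(G + I(-40, -217)) = ((24968 - 12230) + 48²)/(11723 - 2) = (12738 + 2304)/11721 = 15042*(1/11721) = 5014/3907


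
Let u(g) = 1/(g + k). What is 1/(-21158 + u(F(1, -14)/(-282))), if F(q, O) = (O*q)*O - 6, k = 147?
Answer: -20632/436531715 ≈ -4.7263e-5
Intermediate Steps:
F(q, O) = -6 + q*O**2 (F(q, O) = q*O**2 - 6 = -6 + q*O**2)
u(g) = 1/(147 + g) (u(g) = 1/(g + 147) = 1/(147 + g))
1/(-21158 + u(F(1, -14)/(-282))) = 1/(-21158 + 1/(147 + (-6 + 1*(-14)**2)/(-282))) = 1/(-21158 + 1/(147 + (-6 + 1*196)*(-1/282))) = 1/(-21158 + 1/(147 + (-6 + 196)*(-1/282))) = 1/(-21158 + 1/(147 + 190*(-1/282))) = 1/(-21158 + 1/(147 - 95/141)) = 1/(-21158 + 1/(20632/141)) = 1/(-21158 + 141/20632) = 1/(-436531715/20632) = -20632/436531715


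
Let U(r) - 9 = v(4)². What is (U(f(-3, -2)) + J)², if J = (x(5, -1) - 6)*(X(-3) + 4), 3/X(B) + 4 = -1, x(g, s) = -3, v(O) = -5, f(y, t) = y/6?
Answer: 289/25 ≈ 11.560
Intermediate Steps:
f(y, t) = y/6 (f(y, t) = y*(⅙) = y/6)
X(B) = -⅗ (X(B) = 3/(-4 - 1) = 3/(-5) = 3*(-⅕) = -⅗)
J = -153/5 (J = (-3 - 6)*(-⅗ + 4) = -9*17/5 = -153/5 ≈ -30.600)
U(r) = 34 (U(r) = 9 + (-5)² = 9 + 25 = 34)
(U(f(-3, -2)) + J)² = (34 - 153/5)² = (17/5)² = 289/25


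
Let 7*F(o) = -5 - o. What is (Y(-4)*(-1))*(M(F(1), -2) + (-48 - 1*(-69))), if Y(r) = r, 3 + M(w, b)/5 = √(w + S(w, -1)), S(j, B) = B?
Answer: 24 + 20*I*√91/7 ≈ 24.0 + 27.255*I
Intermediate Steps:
F(o) = -5/7 - o/7 (F(o) = (-5 - o)/7 = -5/7 - o/7)
M(w, b) = -15 + 5*√(-1 + w) (M(w, b) = -15 + 5*√(w - 1) = -15 + 5*√(-1 + w))
(Y(-4)*(-1))*(M(F(1), -2) + (-48 - 1*(-69))) = (-4*(-1))*((-15 + 5*√(-1 + (-5/7 - ⅐*1))) + (-48 - 1*(-69))) = 4*((-15 + 5*√(-1 + (-5/7 - ⅐))) + (-48 + 69)) = 4*((-15 + 5*√(-1 - 6/7)) + 21) = 4*((-15 + 5*√(-13/7)) + 21) = 4*((-15 + 5*(I*√91/7)) + 21) = 4*((-15 + 5*I*√91/7) + 21) = 4*(6 + 5*I*√91/7) = 24 + 20*I*√91/7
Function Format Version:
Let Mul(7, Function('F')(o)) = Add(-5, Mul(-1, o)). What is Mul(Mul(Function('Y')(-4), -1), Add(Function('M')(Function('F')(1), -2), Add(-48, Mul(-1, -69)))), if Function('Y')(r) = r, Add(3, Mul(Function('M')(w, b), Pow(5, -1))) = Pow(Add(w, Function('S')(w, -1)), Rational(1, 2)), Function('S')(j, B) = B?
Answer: Add(24, Mul(Rational(20, 7), I, Pow(91, Rational(1, 2)))) ≈ Add(24.000, Mul(27.255, I))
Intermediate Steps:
Function('F')(o) = Add(Rational(-5, 7), Mul(Rational(-1, 7), o)) (Function('F')(o) = Mul(Rational(1, 7), Add(-5, Mul(-1, o))) = Add(Rational(-5, 7), Mul(Rational(-1, 7), o)))
Function('M')(w, b) = Add(-15, Mul(5, Pow(Add(-1, w), Rational(1, 2)))) (Function('M')(w, b) = Add(-15, Mul(5, Pow(Add(w, -1), Rational(1, 2)))) = Add(-15, Mul(5, Pow(Add(-1, w), Rational(1, 2)))))
Mul(Mul(Function('Y')(-4), -1), Add(Function('M')(Function('F')(1), -2), Add(-48, Mul(-1, -69)))) = Mul(Mul(-4, -1), Add(Add(-15, Mul(5, Pow(Add(-1, Add(Rational(-5, 7), Mul(Rational(-1, 7), 1))), Rational(1, 2)))), Add(-48, Mul(-1, -69)))) = Mul(4, Add(Add(-15, Mul(5, Pow(Add(-1, Add(Rational(-5, 7), Rational(-1, 7))), Rational(1, 2)))), Add(-48, 69))) = Mul(4, Add(Add(-15, Mul(5, Pow(Add(-1, Rational(-6, 7)), Rational(1, 2)))), 21)) = Mul(4, Add(Add(-15, Mul(5, Pow(Rational(-13, 7), Rational(1, 2)))), 21)) = Mul(4, Add(Add(-15, Mul(5, Mul(Rational(1, 7), I, Pow(91, Rational(1, 2))))), 21)) = Mul(4, Add(Add(-15, Mul(Rational(5, 7), I, Pow(91, Rational(1, 2)))), 21)) = Mul(4, Add(6, Mul(Rational(5, 7), I, Pow(91, Rational(1, 2))))) = Add(24, Mul(Rational(20, 7), I, Pow(91, Rational(1, 2))))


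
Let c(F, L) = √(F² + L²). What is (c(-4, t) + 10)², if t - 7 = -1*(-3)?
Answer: 216 + 40*√29 ≈ 431.41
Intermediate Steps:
t = 10 (t = 7 - 1*(-3) = 7 + 3 = 10)
(c(-4, t) + 10)² = (√((-4)² + 10²) + 10)² = (√(16 + 100) + 10)² = (√116 + 10)² = (2*√29 + 10)² = (10 + 2*√29)²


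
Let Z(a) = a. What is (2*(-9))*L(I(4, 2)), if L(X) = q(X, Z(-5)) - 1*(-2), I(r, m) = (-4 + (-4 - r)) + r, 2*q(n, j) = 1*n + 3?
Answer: 9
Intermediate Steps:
q(n, j) = 3/2 + n/2 (q(n, j) = (1*n + 3)/2 = (n + 3)/2 = (3 + n)/2 = 3/2 + n/2)
I(r, m) = -8 (I(r, m) = (-8 - r) + r = -8)
L(X) = 7/2 + X/2 (L(X) = (3/2 + X/2) - 1*(-2) = (3/2 + X/2) + 2 = 7/2 + X/2)
(2*(-9))*L(I(4, 2)) = (2*(-9))*(7/2 + (½)*(-8)) = -18*(7/2 - 4) = -18*(-½) = 9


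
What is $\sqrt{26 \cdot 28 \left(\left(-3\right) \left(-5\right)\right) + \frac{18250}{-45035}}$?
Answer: $\frac{\sqrt{885863579530}}{9007} \approx 104.5$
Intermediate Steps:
$\sqrt{26 \cdot 28 \left(\left(-3\right) \left(-5\right)\right) + \frac{18250}{-45035}} = \sqrt{728 \cdot 15 + 18250 \left(- \frac{1}{45035}\right)} = \sqrt{10920 - \frac{3650}{9007}} = \sqrt{\frac{98352790}{9007}} = \frac{\sqrt{885863579530}}{9007}$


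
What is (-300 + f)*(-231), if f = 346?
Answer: -10626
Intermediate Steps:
(-300 + f)*(-231) = (-300 + 346)*(-231) = 46*(-231) = -10626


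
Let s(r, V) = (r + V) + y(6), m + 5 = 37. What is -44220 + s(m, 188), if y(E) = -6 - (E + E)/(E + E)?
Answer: -44007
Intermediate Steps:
y(E) = -7 (y(E) = -6 - 2*E/(2*E) = -6 - 2*E*1/(2*E) = -6 - 1*1 = -6 - 1 = -7)
m = 32 (m = -5 + 37 = 32)
s(r, V) = -7 + V + r (s(r, V) = (r + V) - 7 = (V + r) - 7 = -7 + V + r)
-44220 + s(m, 188) = -44220 + (-7 + 188 + 32) = -44220 + 213 = -44007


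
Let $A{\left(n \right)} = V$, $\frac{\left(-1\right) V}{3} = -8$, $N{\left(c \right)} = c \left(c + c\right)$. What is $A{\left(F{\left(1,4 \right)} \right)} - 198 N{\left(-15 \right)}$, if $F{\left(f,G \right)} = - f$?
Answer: $-89076$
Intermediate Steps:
$N{\left(c \right)} = 2 c^{2}$ ($N{\left(c \right)} = c 2 c = 2 c^{2}$)
$V = 24$ ($V = \left(-3\right) \left(-8\right) = 24$)
$A{\left(n \right)} = 24$
$A{\left(F{\left(1,4 \right)} \right)} - 198 N{\left(-15 \right)} = 24 - 198 \cdot 2 \left(-15\right)^{2} = 24 - 198 \cdot 2 \cdot 225 = 24 - 89100 = -89076$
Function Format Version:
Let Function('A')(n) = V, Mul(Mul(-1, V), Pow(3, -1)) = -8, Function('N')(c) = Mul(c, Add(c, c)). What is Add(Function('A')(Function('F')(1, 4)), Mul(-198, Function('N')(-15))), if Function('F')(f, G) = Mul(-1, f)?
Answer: -89076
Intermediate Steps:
Function('N')(c) = Mul(2, Pow(c, 2)) (Function('N')(c) = Mul(c, Mul(2, c)) = Mul(2, Pow(c, 2)))
V = 24 (V = Mul(-3, -8) = 24)
Function('A')(n) = 24
Add(Function('A')(Function('F')(1, 4)), Mul(-198, Function('N')(-15))) = Add(24, Mul(-198, Mul(2, Pow(-15, 2)))) = Add(24, Mul(-198, Mul(2, 225))) = Add(24, Mul(-198, 450)) = Add(24, -89100) = -89076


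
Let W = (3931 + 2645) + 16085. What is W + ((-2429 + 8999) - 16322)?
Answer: 12909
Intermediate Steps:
W = 22661 (W = 6576 + 16085 = 22661)
W + ((-2429 + 8999) - 16322) = 22661 + ((-2429 + 8999) - 16322) = 22661 + (6570 - 16322) = 22661 - 9752 = 12909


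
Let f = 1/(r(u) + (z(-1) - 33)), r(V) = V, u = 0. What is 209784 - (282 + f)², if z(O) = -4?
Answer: 178346807/1369 ≈ 1.3028e+5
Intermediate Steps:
f = -1/37 (f = 1/(0 + (-4 - 33)) = 1/(0 - 37) = 1/(-37) = -1/37 ≈ -0.027027)
209784 - (282 + f)² = 209784 - (282 - 1/37)² = 209784 - (10433/37)² = 209784 - 1*108847489/1369 = 209784 - 108847489/1369 = 178346807/1369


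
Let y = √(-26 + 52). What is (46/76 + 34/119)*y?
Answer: 237*√26/266 ≈ 4.5431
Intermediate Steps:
y = √26 ≈ 5.0990
(46/76 + 34/119)*y = (46/76 + 34/119)*√26 = (46*(1/76) + 34*(1/119))*√26 = (23/38 + 2/7)*√26 = 237*√26/266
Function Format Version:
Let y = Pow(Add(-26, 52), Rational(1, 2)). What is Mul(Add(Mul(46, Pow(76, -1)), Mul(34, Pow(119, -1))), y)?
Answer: Mul(Rational(237, 266), Pow(26, Rational(1, 2))) ≈ 4.5431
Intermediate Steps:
y = Pow(26, Rational(1, 2)) ≈ 5.0990
Mul(Add(Mul(46, Pow(76, -1)), Mul(34, Pow(119, -1))), y) = Mul(Add(Mul(46, Pow(76, -1)), Mul(34, Pow(119, -1))), Pow(26, Rational(1, 2))) = Mul(Add(Mul(46, Rational(1, 76)), Mul(34, Rational(1, 119))), Pow(26, Rational(1, 2))) = Mul(Add(Rational(23, 38), Rational(2, 7)), Pow(26, Rational(1, 2))) = Mul(Rational(237, 266), Pow(26, Rational(1, 2)))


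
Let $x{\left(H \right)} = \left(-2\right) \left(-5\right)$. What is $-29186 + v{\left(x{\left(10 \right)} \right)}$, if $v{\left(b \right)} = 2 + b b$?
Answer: $-29084$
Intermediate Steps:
$x{\left(H \right)} = 10$
$v{\left(b \right)} = 2 + b^{2}$
$-29186 + v{\left(x{\left(10 \right)} \right)} = -29186 + \left(2 + 10^{2}\right) = -29186 + \left(2 + 100\right) = -29186 + 102 = -29084$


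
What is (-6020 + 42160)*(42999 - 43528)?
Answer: -19118060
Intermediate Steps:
(-6020 + 42160)*(42999 - 43528) = 36140*(-529) = -19118060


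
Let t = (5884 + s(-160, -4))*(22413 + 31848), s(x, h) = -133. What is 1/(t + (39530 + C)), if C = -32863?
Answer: 1/312061678 ≈ 3.2045e-9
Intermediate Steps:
t = 312055011 (t = (5884 - 133)*(22413 + 31848) = 5751*54261 = 312055011)
1/(t + (39530 + C)) = 1/(312055011 + (39530 - 32863)) = 1/(312055011 + 6667) = 1/312061678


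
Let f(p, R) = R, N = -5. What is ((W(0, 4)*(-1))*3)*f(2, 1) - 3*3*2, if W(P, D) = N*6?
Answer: 72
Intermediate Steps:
W(P, D) = -30 (W(P, D) = -5*6 = -30)
((W(0, 4)*(-1))*3)*f(2, 1) - 3*3*2 = (-30*(-1)*3)*1 - 3*3*2 = (30*3)*1 - 9*2 = 90*1 - 18 = 90 - 18 = 72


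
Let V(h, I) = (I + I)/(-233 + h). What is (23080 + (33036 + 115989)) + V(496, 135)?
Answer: 45263885/263 ≈ 1.7211e+5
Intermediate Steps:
V(h, I) = 2*I/(-233 + h) (V(h, I) = (2*I)/(-233 + h) = 2*I/(-233 + h))
(23080 + (33036 + 115989)) + V(496, 135) = (23080 + (33036 + 115989)) + 2*135/(-233 + 496) = (23080 + 149025) + 2*135/263 = 172105 + 2*135*(1/263) = 172105 + 270/263 = 45263885/263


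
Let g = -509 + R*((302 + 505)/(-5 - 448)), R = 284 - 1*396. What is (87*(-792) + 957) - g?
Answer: -10213266/151 ≈ -67638.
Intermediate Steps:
R = -112 (R = 284 - 396 = -112)
g = -46731/151 (g = -509 - 112*(302 + 505)/(-5 - 448) = -509 - 90384/(-453) = -509 - 90384*(-1)/453 = -509 - 112*(-269/151) = -509 + 30128/151 = -46731/151 ≈ -309.48)
(87*(-792) + 957) - g = (87*(-792) + 957) - 1*(-46731/151) = (-68904 + 957) + 46731/151 = -67947 + 46731/151 = -10213266/151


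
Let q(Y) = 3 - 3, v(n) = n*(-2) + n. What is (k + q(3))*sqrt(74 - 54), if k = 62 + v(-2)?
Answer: 128*sqrt(5) ≈ 286.22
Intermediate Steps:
v(n) = -n (v(n) = -2*n + n = -n)
q(Y) = 0
k = 64 (k = 62 - 1*(-2) = 62 + 2 = 64)
(k + q(3))*sqrt(74 - 54) = (64 + 0)*sqrt(74 - 54) = 64*sqrt(20) = 64*(2*sqrt(5)) = 128*sqrt(5)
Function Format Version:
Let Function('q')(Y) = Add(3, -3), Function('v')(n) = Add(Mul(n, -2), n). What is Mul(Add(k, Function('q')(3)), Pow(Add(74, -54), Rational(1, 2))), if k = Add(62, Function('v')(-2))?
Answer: Mul(128, Pow(5, Rational(1, 2))) ≈ 286.22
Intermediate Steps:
Function('v')(n) = Mul(-1, n) (Function('v')(n) = Add(Mul(-2, n), n) = Mul(-1, n))
Function('q')(Y) = 0
k = 64 (k = Add(62, Mul(-1, -2)) = Add(62, 2) = 64)
Mul(Add(k, Function('q')(3)), Pow(Add(74, -54), Rational(1, 2))) = Mul(Add(64, 0), Pow(Add(74, -54), Rational(1, 2))) = Mul(64, Pow(20, Rational(1, 2))) = Mul(64, Mul(2, Pow(5, Rational(1, 2)))) = Mul(128, Pow(5, Rational(1, 2)))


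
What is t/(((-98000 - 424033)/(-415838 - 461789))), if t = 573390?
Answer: 167740848510/174011 ≈ 9.6397e+5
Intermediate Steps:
t/(((-98000 - 424033)/(-415838 - 461789))) = 573390/(((-98000 - 424033)/(-415838 - 461789))) = 573390/((-522033/(-877627))) = 573390/((-522033*(-1/877627))) = 573390/(522033/877627) = 573390*(877627/522033) = 167740848510/174011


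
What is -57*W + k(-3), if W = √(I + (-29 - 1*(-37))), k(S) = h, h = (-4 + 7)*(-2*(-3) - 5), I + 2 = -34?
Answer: 3 - 114*I*√7 ≈ 3.0 - 301.62*I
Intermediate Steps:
I = -36 (I = -2 - 34 = -36)
h = 3 (h = 3*(6 - 5) = 3*1 = 3)
k(S) = 3
W = 2*I*√7 (W = √(-36 + (-29 - 1*(-37))) = √(-36 + (-29 + 37)) = √(-36 + 8) = √(-28) = 2*I*√7 ≈ 5.2915*I)
-57*W + k(-3) = -114*I*√7 + 3 = 3 - 114*I*√7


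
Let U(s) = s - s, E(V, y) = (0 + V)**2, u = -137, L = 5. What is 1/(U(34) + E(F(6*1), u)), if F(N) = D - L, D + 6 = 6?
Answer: 1/25 ≈ 0.040000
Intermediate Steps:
D = 0 (D = -6 + 6 = 0)
F(N) = -5 (F(N) = 0 - 1*5 = 0 - 5 = -5)
E(V, y) = V**2
U(s) = 0
1/(U(34) + E(F(6*1), u)) = 1/(0 + (-5)**2) = 1/(0 + 25) = 1/25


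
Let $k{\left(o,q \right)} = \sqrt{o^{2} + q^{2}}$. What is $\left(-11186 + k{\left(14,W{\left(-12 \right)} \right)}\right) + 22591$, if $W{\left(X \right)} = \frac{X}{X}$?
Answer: $11405 + \sqrt{197} \approx 11419.0$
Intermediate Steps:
$W{\left(X \right)} = 1$
$\left(-11186 + k{\left(14,W{\left(-12 \right)} \right)}\right) + 22591 = \left(-11186 + \sqrt{14^{2} + 1^{2}}\right) + 22591 = \left(-11186 + \sqrt{196 + 1}\right) + 22591 = \left(-11186 + \sqrt{197}\right) + 22591 = 11405 + \sqrt{197}$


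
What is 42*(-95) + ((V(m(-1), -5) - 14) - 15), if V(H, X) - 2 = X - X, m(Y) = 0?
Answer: -4017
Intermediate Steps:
V(H, X) = 2 (V(H, X) = 2 + (X - X) = 2 + 0 = 2)
42*(-95) + ((V(m(-1), -5) - 14) - 15) = 42*(-95) + ((2 - 14) - 15) = -3990 + (-12 - 15) = -3990 - 27 = -4017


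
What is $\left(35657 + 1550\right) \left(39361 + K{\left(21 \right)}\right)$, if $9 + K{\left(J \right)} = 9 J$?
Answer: $1471201987$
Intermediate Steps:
$K{\left(J \right)} = -9 + 9 J$
$\left(35657 + 1550\right) \left(39361 + K{\left(21 \right)}\right) = \left(35657 + 1550\right) \left(39361 + \left(-9 + 9 \cdot 21\right)\right) = 37207 \left(39361 + \left(-9 + 189\right)\right) = 37207 \left(39361 + 180\right) = 37207 \cdot 39541 = 1471201987$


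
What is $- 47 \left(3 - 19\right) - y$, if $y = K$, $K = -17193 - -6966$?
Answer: $10979$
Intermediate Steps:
$K = -10227$ ($K = -17193 + 6966 = -10227$)
$y = -10227$
$- 47 \left(3 - 19\right) - y = - 47 \left(3 - 19\right) - -10227 = \left(-47\right) \left(-16\right) + 10227 = 752 + 10227 = 10979$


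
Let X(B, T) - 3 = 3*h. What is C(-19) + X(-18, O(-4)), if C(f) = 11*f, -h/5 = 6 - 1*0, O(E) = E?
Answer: -296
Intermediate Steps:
h = -30 (h = -5*(6 - 1*0) = -5*(6 + 0) = -5*6 = -30)
X(B, T) = -87 (X(B, T) = 3 + 3*(-30) = 3 - 90 = -87)
C(-19) + X(-18, O(-4)) = 11*(-19) - 87 = -209 - 87 = -296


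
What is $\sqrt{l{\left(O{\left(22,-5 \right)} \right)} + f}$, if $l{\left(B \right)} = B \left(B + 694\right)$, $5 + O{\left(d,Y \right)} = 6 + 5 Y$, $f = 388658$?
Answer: $\sqrt{372578} \approx 610.39$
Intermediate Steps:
$O{\left(d,Y \right)} = 1 + 5 Y$ ($O{\left(d,Y \right)} = -5 + \left(6 + 5 Y\right) = 1 + 5 Y$)
$l{\left(B \right)} = B \left(694 + B\right)$
$\sqrt{l{\left(O{\left(22,-5 \right)} \right)} + f} = \sqrt{\left(1 + 5 \left(-5\right)\right) \left(694 + \left(1 + 5 \left(-5\right)\right)\right) + 388658} = \sqrt{\left(1 - 25\right) \left(694 + \left(1 - 25\right)\right) + 388658} = \sqrt{- 24 \left(694 - 24\right) + 388658} = \sqrt{\left(-24\right) 670 + 388658} = \sqrt{-16080 + 388658} = \sqrt{372578}$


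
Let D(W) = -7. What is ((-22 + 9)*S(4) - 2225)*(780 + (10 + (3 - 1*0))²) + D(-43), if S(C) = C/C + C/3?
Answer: -6420955/3 ≈ -2.1403e+6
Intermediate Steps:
S(C) = 1 + C/3 (S(C) = 1 + C*(⅓) = 1 + C/3)
((-22 + 9)*S(4) - 2225)*(780 + (10 + (3 - 1*0))²) + D(-43) = ((-22 + 9)*(1 + (⅓)*4) - 2225)*(780 + (10 + (3 - 1*0))²) - 7 = (-13*(1 + 4/3) - 2225)*(780 + (10 + (3 + 0))²) - 7 = (-13*7/3 - 2225)*(780 + (10 + 3)²) - 7 = (-91/3 - 2225)*(780 + 13²) - 7 = -6766*(780 + 169)/3 - 7 = -6766/3*949 - 7 = -6420934/3 - 7 = -6420955/3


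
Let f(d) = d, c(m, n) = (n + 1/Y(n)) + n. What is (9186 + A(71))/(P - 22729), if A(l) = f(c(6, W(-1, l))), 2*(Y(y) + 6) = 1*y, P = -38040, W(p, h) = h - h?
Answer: -55115/364614 ≈ -0.15116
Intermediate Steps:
W(p, h) = 0
Y(y) = -6 + y/2 (Y(y) = -6 + (1*y)/2 = -6 + y/2)
c(m, n) = 1/(-6 + n/2) + 2*n (c(m, n) = (n + 1/(-6 + n/2)) + n = 1/(-6 + n/2) + 2*n)
A(l) = -⅙ (A(l) = 2*(1 + 0*(-12 + 0))/(-12 + 0) = 2*(1 + 0*(-12))/(-12) = 2*(-1/12)*(1 + 0) = 2*(-1/12)*1 = -⅙)
(9186 + A(71))/(P - 22729) = (9186 - ⅙)/(-38040 - 22729) = (55115/6)/(-60769) = (55115/6)*(-1/60769) = -55115/364614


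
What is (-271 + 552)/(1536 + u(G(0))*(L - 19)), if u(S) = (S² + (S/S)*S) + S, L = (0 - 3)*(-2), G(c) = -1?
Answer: 281/1549 ≈ 0.18141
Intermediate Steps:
L = 6 (L = -3*(-2) = 6)
u(S) = S² + 2*S (u(S) = (S² + 1*S) + S = (S² + S) + S = (S + S²) + S = S² + 2*S)
(-271 + 552)/(1536 + u(G(0))*(L - 19)) = (-271 + 552)/(1536 + (-(2 - 1))*(6 - 19)) = 281/(1536 - 1*1*(-13)) = 281/(1536 - 1*(-13)) = 281/(1536 + 13) = 281/1549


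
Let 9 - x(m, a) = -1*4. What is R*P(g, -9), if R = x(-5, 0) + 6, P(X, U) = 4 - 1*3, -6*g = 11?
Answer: 19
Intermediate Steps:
g = -11/6 (g = -⅙*11 = -11/6 ≈ -1.8333)
x(m, a) = 13 (x(m, a) = 9 - (-1)*4 = 9 - 1*(-4) = 9 + 4 = 13)
P(X, U) = 1 (P(X, U) = 4 - 3 = 1)
R = 19 (R = 13 + 6 = 19)
R*P(g, -9) = 19*1 = 19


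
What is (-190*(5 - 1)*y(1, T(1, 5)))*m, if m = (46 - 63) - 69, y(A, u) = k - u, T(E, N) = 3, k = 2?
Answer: -65360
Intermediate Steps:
y(A, u) = 2 - u
m = -86 (m = -17 - 69 = -86)
(-190*(5 - 1)*y(1, T(1, 5)))*m = -190*(5 - 1)*(2 - 1*3)*(-86) = -760*(2 - 3)*(-86) = -760*(-1)*(-86) = -190*(-4)*(-86) = 760*(-86) = -65360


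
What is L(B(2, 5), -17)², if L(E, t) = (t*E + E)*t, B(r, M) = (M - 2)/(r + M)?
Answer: 665856/49 ≈ 13589.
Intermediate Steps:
B(r, M) = (-2 + M)/(M + r)
L(E, t) = t*(E + E*t) (L(E, t) = (E*t + E)*t = (E + E*t)*t = t*(E + E*t))
L(B(2, 5), -17)² = (((-2 + 5)/(5 + 2))*(-17)*(1 - 17))² = ((3/7)*(-17)*(-16))² = (816/7)² = 665856/49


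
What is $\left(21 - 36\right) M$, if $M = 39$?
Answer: $-585$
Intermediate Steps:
$\left(21 - 36\right) M = \left(21 - 36\right) 39 = \left(-15\right) 39 = -585$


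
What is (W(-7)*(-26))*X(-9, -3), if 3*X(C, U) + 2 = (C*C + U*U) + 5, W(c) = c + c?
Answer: 11284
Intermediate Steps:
W(c) = 2*c
X(C, U) = 1 + C**2/3 + U**2/3 (X(C, U) = -2/3 + ((C*C + U*U) + 5)/3 = -2/3 + ((C**2 + U**2) + 5)/3 = -2/3 + (5 + C**2 + U**2)/3 = -2/3 + (5/3 + C**2/3 + U**2/3) = 1 + C**2/3 + U**2/3)
(W(-7)*(-26))*X(-9, -3) = ((2*(-7))*(-26))*(1 + (1/3)*(-9)**2 + (1/3)*(-3)**2) = (-14*(-26))*(1 + (1/3)*81 + (1/3)*9) = 364*(1 + 27 + 3) = 364*31 = 11284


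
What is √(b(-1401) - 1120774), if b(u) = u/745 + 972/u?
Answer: I*√135664229212778155/347915 ≈ 1058.7*I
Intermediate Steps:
b(u) = 972/u + u/745 (b(u) = u*(1/745) + 972/u = u/745 + 972/u = 972/u + u/745)
√(b(-1401) - 1120774) = √((972/(-1401) + (1/745)*(-1401)) - 1120774) = √((972*(-1/1401) - 1401/745) - 1120774) = √((-324/467 - 1401/745) - 1120774) = √(-895647/347915 - 1120774) = √(-389934981857/347915) = I*√135664229212778155/347915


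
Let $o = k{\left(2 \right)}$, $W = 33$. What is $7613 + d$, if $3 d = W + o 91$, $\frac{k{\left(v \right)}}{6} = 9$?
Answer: $9262$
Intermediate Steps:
$k{\left(v \right)} = 54$ ($k{\left(v \right)} = 6 \cdot 9 = 54$)
$o = 54$
$d = 1649$ ($d = \frac{33 + 54 \cdot 91}{3} = \frac{33 + 4914}{3} = \frac{1}{3} \cdot 4947 = 1649$)
$7613 + d = 7613 + 1649 = 9262$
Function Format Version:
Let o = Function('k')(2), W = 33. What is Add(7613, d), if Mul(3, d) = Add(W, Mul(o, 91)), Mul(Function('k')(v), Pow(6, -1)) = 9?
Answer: 9262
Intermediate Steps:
Function('k')(v) = 54 (Function('k')(v) = Mul(6, 9) = 54)
o = 54
d = 1649 (d = Mul(Rational(1, 3), Add(33, Mul(54, 91))) = Mul(Rational(1, 3), Add(33, 4914)) = Mul(Rational(1, 3), 4947) = 1649)
Add(7613, d) = Add(7613, 1649) = 9262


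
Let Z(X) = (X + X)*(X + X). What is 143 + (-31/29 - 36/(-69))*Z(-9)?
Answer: -22879/667 ≈ -34.301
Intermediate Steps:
Z(X) = 4*X² (Z(X) = (2*X)*(2*X) = 4*X²)
143 + (-31/29 - 36/(-69))*Z(-9) = 143 + (-31/29 - 36/(-69))*(4*(-9)²) = 143 + (-31*1/29 - 36*(-1/69))*(4*81) = 143 + (-31/29 + 12/23)*324 = 143 - 365/667*324 = 143 - 118260/667 = -22879/667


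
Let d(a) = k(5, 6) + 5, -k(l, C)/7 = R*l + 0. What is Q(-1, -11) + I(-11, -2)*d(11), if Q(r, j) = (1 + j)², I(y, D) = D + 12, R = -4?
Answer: 1550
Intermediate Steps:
k(l, C) = 28*l (k(l, C) = -7*(-4*l + 0) = -(-28)*l = 28*l)
I(y, D) = 12 + D
d(a) = 145 (d(a) = 28*5 + 5 = 140 + 5 = 145)
Q(-1, -11) + I(-11, -2)*d(11) = (1 - 11)² + (12 - 2)*145 = (-10)² + 10*145 = 100 + 1450 = 1550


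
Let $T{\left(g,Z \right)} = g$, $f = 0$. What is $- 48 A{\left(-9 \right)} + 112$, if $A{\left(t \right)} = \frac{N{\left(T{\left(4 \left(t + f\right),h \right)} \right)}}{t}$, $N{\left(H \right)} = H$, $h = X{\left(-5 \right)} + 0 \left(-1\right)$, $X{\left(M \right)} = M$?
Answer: $-80$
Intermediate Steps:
$h = -5$ ($h = -5 + 0 \left(-1\right) = -5 + 0 = -5$)
$A{\left(t \right)} = 4$ ($A{\left(t \right)} = \frac{4 \left(t + 0\right)}{t} = \frac{4 t}{t} = 4$)
$- 48 A{\left(-9 \right)} + 112 = \left(-48\right) 4 + 112 = -192 + 112 = -80$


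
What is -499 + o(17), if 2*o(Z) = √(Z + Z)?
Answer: -499 + √34/2 ≈ -496.08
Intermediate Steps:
o(Z) = √2*√Z/2 (o(Z) = √(Z + Z)/2 = √(2*Z)/2 = (√2*√Z)/2 = √2*√Z/2)
-499 + o(17) = -499 + √2*√17/2 = -499 + √34/2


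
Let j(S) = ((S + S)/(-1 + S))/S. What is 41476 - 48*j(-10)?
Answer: 456332/11 ≈ 41485.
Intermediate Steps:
j(S) = 2/(-1 + S) (j(S) = ((2*S)/(-1 + S))/S = (2*S/(-1 + S))/S = 2/(-1 + S))
41476 - 48*j(-10) = 41476 - 48*2/(-1 - 10) = 41476 - 48*2/(-11) = 41476 - 48*2*(-1/11) = 41476 - 48*(-2)/11 = 41476 - 1*(-96/11) = 41476 + 96/11 = 456332/11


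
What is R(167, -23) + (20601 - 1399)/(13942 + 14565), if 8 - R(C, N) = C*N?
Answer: 109742645/28507 ≈ 3849.7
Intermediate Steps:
R(C, N) = 8 - C*N
R(167, -23) + (20601 - 1399)/(13942 + 14565) = (8 - 1*167*(-23)) + (20601 - 1399)/(13942 + 14565) = (8 + 3841) + 19202/28507 = 3849 + 19202*(1/28507) = 3849 + 19202/28507 = 109742645/28507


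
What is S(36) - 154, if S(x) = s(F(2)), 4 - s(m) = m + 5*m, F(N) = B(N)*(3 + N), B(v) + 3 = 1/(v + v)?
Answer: -135/2 ≈ -67.500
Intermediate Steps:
B(v) = -3 + 1/(2*v) (B(v) = -3 + 1/(v + v) = -3 + 1/(2*v))
F(N) = (-3 + 1/(2*N))*(3 + N)
s(m) = 4 - 6*m (s(m) = 4 - (m + 5*m) = 4 - 6*m)
S(x) = 173/2 (S(x) = 4 - 6*(-17/2 - 3*2 + (3/2)/2) = 4 - 6*(-17/2 - 6 + (3/2)*(½)) = 4 - 6*(-17/2 - 6 + ¾) = 4 - 6*(-55/4) = 4 + 165/2 = 173/2)
S(36) - 154 = 173/2 - 154 = -135/2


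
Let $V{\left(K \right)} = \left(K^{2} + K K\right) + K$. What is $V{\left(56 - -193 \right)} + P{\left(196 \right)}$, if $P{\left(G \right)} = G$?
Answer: $124447$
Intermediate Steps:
$V{\left(K \right)} = K + 2 K^{2}$ ($V{\left(K \right)} = \left(K^{2} + K^{2}\right) + K = 2 K^{2} + K = K + 2 K^{2}$)
$V{\left(56 - -193 \right)} + P{\left(196 \right)} = \left(56 - -193\right) \left(1 + 2 \left(56 - -193\right)\right) + 196 = \left(56 + 193\right) \left(1 + 2 \left(56 + 193\right)\right) + 196 = 249 \left(1 + 2 \cdot 249\right) + 196 = 249 \left(1 + 498\right) + 196 = 249 \cdot 499 + 196 = 124251 + 196 = 124447$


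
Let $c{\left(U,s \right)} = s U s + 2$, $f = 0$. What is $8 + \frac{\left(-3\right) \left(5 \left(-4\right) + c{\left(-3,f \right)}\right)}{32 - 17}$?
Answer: $\frac{58}{5} \approx 11.6$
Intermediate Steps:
$c{\left(U,s \right)} = 2 + U s^{2}$ ($c{\left(U,s \right)} = U s s + 2 = U s^{2} + 2 = 2 + U s^{2}$)
$8 + \frac{\left(-3\right) \left(5 \left(-4\right) + c{\left(-3,f \right)}\right)}{32 - 17} = 8 + \frac{\left(-3\right) \left(5 \left(-4\right) + \left(2 - 3 \cdot 0^{2}\right)\right)}{32 - 17} = 8 + \frac{\left(-3\right) \left(-20 + \left(2 - 0\right)\right)}{15} = 8 + - 3 \left(-20 + \left(2 + 0\right)\right) \frac{1}{15} = 8 + - 3 \left(-20 + 2\right) \frac{1}{15} = 8 + \left(-3\right) \left(-18\right) \frac{1}{15} = 8 + 54 \cdot \frac{1}{15} = 8 + \frac{18}{5} = \frac{58}{5}$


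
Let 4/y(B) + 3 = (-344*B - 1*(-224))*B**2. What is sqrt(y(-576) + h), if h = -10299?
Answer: I*sqrt(44609588912902421223402015)/65813741565 ≈ 101.48*I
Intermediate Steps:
y(B) = 4/(-3 + B**2*(224 - 344*B)) (y(B) = 4/(-3 + (-344*B - 1*(-224))*B**2) = 4/(-3 + (-344*B + 224)*B**2) = 4/(-3 + (224 - 344*B)*B**2) = 4/(-3 + B**2*(224 - 344*B)))
sqrt(y(-576) + h) = sqrt(-4/(3 - 224*(-576)**2 + 344*(-576)**3) - 10299) = sqrt(-4/(3 - 224*331776 + 344*(-191102976)) - 10299) = sqrt(-4/(3 - 74317824 - 65739423744) - 10299) = sqrt(-4/(-65813741565) - 10299) = sqrt(-4*(-1/65813741565) - 10299) = sqrt(4/65813741565 - 10299) = sqrt(-677815724377931/65813741565) = I*sqrt(44609588912902421223402015)/65813741565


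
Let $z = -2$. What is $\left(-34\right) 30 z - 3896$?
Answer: $-1856$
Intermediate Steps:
$\left(-34\right) 30 z - 3896 = \left(-34\right) 30 \left(-2\right) - 3896 = \left(-1020\right) \left(-2\right) - 3896 = 2040 - 3896 = -1856$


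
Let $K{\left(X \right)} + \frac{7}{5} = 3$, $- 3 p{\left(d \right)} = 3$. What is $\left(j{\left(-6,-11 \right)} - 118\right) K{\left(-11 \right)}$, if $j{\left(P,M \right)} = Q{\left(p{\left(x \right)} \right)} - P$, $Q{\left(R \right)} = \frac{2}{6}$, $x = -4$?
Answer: $- \frac{536}{3} \approx -178.67$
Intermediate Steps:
$p{\left(d \right)} = -1$ ($p{\left(d \right)} = \left(- \frac{1}{3}\right) 3 = -1$)
$Q{\left(R \right)} = \frac{1}{3}$ ($Q{\left(R \right)} = 2 \cdot \frac{1}{6} = \frac{1}{3}$)
$K{\left(X \right)} = \frac{8}{5}$ ($K{\left(X \right)} = - \frac{7}{5} + 3 = \frac{8}{5}$)
$j{\left(P,M \right)} = \frac{1}{3} - P$
$\left(j{\left(-6,-11 \right)} - 118\right) K{\left(-11 \right)} = \left(\left(\frac{1}{3} - -6\right) - 118\right) \frac{8}{5} = \left(\left(\frac{1}{3} + 6\right) - 118\right) \frac{8}{5} = \left(\frac{19}{3} - 118\right) \frac{8}{5} = \left(- \frac{335}{3}\right) \frac{8}{5} = - \frac{536}{3}$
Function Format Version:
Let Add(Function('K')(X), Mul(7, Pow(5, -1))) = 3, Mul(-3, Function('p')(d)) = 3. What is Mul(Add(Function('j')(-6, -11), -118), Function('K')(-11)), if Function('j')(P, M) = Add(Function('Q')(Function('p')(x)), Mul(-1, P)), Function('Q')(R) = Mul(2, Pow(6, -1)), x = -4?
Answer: Rational(-536, 3) ≈ -178.67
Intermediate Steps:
Function('p')(d) = -1 (Function('p')(d) = Mul(Rational(-1, 3), 3) = -1)
Function('Q')(R) = Rational(1, 3) (Function('Q')(R) = Mul(2, Rational(1, 6)) = Rational(1, 3))
Function('K')(X) = Rational(8, 5) (Function('K')(X) = Add(Rational(-7, 5), 3) = Rational(8, 5))
Function('j')(P, M) = Add(Rational(1, 3), Mul(-1, P))
Mul(Add(Function('j')(-6, -11), -118), Function('K')(-11)) = Mul(Add(Add(Rational(1, 3), Mul(-1, -6)), -118), Rational(8, 5)) = Mul(Add(Add(Rational(1, 3), 6), -118), Rational(8, 5)) = Mul(Add(Rational(19, 3), -118), Rational(8, 5)) = Mul(Rational(-335, 3), Rational(8, 5)) = Rational(-536, 3)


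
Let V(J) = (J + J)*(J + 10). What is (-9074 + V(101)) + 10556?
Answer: 23904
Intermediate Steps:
V(J) = 2*J*(10 + J) (V(J) = (2*J)*(10 + J) = 2*J*(10 + J))
(-9074 + V(101)) + 10556 = (-9074 + 2*101*(10 + 101)) + 10556 = (-9074 + 2*101*111) + 10556 = (-9074 + 22422) + 10556 = 13348 + 10556 = 23904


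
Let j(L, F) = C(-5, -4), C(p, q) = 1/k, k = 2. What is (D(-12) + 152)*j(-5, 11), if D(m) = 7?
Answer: 159/2 ≈ 79.500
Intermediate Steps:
C(p, q) = ½ (C(p, q) = 1/2 = ½)
j(L, F) = ½
(D(-12) + 152)*j(-5, 11) = (7 + 152)*(½) = 159*(½) = 159/2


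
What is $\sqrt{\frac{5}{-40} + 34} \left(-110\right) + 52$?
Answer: $52 - \frac{55 \sqrt{542}}{2} \approx -588.22$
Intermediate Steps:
$\sqrt{\frac{5}{-40} + 34} \left(-110\right) + 52 = \sqrt{5 \left(- \frac{1}{40}\right) + 34} \left(-110\right) + 52 = \sqrt{- \frac{1}{8} + 34} \left(-110\right) + 52 = \sqrt{\frac{271}{8}} \left(-110\right) + 52 = \frac{\sqrt{542}}{4} \left(-110\right) + 52 = - \frac{55 \sqrt{542}}{2} + 52 = 52 - \frac{55 \sqrt{542}}{2}$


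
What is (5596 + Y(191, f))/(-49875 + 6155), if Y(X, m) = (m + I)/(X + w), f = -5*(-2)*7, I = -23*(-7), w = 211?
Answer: -749941/5858480 ≈ -0.12801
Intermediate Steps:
I = 161
f = 70 (f = 10*7 = 70)
Y(X, m) = (161 + m)/(211 + X) (Y(X, m) = (m + 161)/(X + 211) = (161 + m)/(211 + X))
(5596 + Y(191, f))/(-49875 + 6155) = (5596 + (161 + 70)/(211 + 191))/(-49875 + 6155) = (5596 + 231/402)/(-43720) = (5596 + (1/402)*231)*(-1/43720) = (5596 + 77/134)*(-1/43720) = (749941/134)*(-1/43720) = -749941/5858480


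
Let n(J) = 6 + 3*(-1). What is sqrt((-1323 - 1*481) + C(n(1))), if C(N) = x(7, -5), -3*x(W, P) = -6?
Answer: I*sqrt(1802) ≈ 42.45*I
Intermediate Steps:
x(W, P) = 2 (x(W, P) = -1/3*(-6) = 2)
n(J) = 3 (n(J) = 6 - 3 = 3)
C(N) = 2
sqrt((-1323 - 1*481) + C(n(1))) = sqrt((-1323 - 1*481) + 2) = sqrt((-1323 - 481) + 2) = sqrt(-1804 + 2) = sqrt(-1802) = I*sqrt(1802)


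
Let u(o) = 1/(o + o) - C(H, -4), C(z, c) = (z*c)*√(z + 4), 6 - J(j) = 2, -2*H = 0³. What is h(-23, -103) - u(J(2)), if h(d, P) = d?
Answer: -185/8 ≈ -23.125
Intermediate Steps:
H = 0 (H = -½*0³ = -½*0 = 0)
J(j) = 4 (J(j) = 6 - 1*2 = 6 - 2 = 4)
C(z, c) = c*z*√(4 + z) (C(z, c) = (c*z)*√(4 + z) = c*z*√(4 + z))
u(o) = 1/(2*o) (u(o) = 1/(o + o) - (-4)*0*√(4 + 0) = 1/(2*o) - (-4)*0*√4 = 1/(2*o) - (-4)*0*2 = 1/(2*o) - 1*0 = 1/(2*o) + 0 = 1/(2*o))
h(-23, -103) - u(J(2)) = -23 - 1/(2*4) = -23 - 1*⅛ = -23 - ⅛ = -185/8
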